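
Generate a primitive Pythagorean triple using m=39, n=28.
(737, 2184, 2305)

Euclid's formula: a = m² - n², b = 2mn, c = m² + n²
m = 39, n = 28
a = 39² - 28² = 1521 - 784 = 737
b = 2 × 39 × 28 = 2184
c = 39² + 28² = 1521 + 784 = 2305
Verification: 737² + 2184² = 543169 + 4769856 = 5313025 = 2305² ✓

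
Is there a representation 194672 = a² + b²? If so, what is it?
Not possible

Factorization: 194672 = 2^4 × 23^3
By Fermat: n is sum of two squares iff every prime p ≡ 3 (mod 4) appears to even power.
Prime(s) ≡ 3 (mod 4) with odd exponent: [(23, 3)]
Therefore 194672 cannot be expressed as a² + b².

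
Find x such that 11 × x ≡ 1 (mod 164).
15

gcd(11, 164) = 1, so the inverse exists.
Extended Euclidean algorithm on (164, 11):
164 = 14 × 11 + 10  ⟹  10 = (1)·164 + (-14)·11
11 = 1 × 10 + 1  ⟹  1 = (-1)·164 + (15)·11
So (15)·11 ≡ 1 (mod 164), i.e. 11^(-1) ≡ 15 (mod 164).
Check: 11 × 15 = 165 ≡ 1 (mod 164)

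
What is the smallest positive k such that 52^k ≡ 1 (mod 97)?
32

97 is prime, so ord(52) divides φ(97) = 96.
Divisors of 96: 1, 2, 3, 4, 6, 8, 12, 16, 24, 32, 48, 96.
Repeated squaring: 52^1 ≡ 52, 52^2 ≡ 85, 52^4 ≡ 47, 52^8 ≡ 75, 52^16 ≡ 96, 52^32 ≡ 1, 52^64 ≡ 1 (mod 97).
Test 52^d mod 97 for each divisor d in increasing order:
52^1 ≡ 52
52^2 ≡ 85
52^3 = 52^2·52^1 ≡ 55
52^4 ≡ 47
52^6 = 52^4·52^2 ≡ 18
52^8 ≡ 75
52^12 = 52^8·52^4 ≡ 33
52^16 ≡ 96
52^24 = 52^16·52^8 ≡ 22
52^32 ≡ 1  ← first divisor giving 1
The order is 32.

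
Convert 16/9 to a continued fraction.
[1; 1, 3, 2]

Euclidean algorithm steps:
16 = 1 × 9 + 7
9 = 1 × 7 + 2
7 = 3 × 2 + 1
2 = 2 × 1 + 0
Continued fraction: [1; 1, 3, 2]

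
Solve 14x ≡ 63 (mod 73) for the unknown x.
x ≡ 41 (mod 73)

gcd(14, 73) = 1, which divides 63, so solutions exist.
Find 14^(-1) mod 73 by the extended Euclidean algorithm:
73 = 5 × 14 + 3  ⟹  3 = (1)·73 + (-5)·14
14 = 4 × 3 + 2  ⟹  2 = (-4)·73 + (21)·14
3 = 1 × 2 + 1  ⟹  1 = (5)·73 + (-26)·14
So (-26)·14 ≡ 1 (mod 73), i.e. 14^(-1) ≡ -26 ≡ 47 (mod 73).
x ≡ 47 × 63 = 2961 ≡ 41 (mod 73).
Check: 14 × 41 = 574 ≡ 63 (mod 73).
Unique solution: x ≡ 41 (mod 73)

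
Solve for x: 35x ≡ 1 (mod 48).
11

gcd(35, 48) = 1, so the inverse exists.
Extended Euclidean algorithm on (48, 35):
48 = 1 × 35 + 13  ⟹  13 = (1)·48 + (-1)·35
35 = 2 × 13 + 9  ⟹  9 = (-2)·48 + (3)·35
13 = 1 × 9 + 4  ⟹  4 = (3)·48 + (-4)·35
9 = 2 × 4 + 1  ⟹  1 = (-8)·48 + (11)·35
So (11)·35 ≡ 1 (mod 48), i.e. 35^(-1) ≡ 11 (mod 48).
Check: 35 × 11 = 385 ≡ 1 (mod 48)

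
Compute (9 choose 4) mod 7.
0

Using Lucas' theorem:
Write n=9 and k=4 in base 7:
n in base 7: [1, 2]
k in base 7: [0, 4]
C(9,4) mod 7 = ∏ C(n_i, k_i) mod 7
Digit binomials (mod 7): C(1,0) = 1; C(2,4) = 0 (k_i > n_i)
Product: 1 × 0 = 0 ≡ 0 (mod 7)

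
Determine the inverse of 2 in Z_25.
13

gcd(2, 25) = 1, so the inverse exists.
Extended Euclidean algorithm on (25, 2):
25 = 12 × 2 + 1  ⟹  1 = (1)·25 + (-12)·2
So (-12)·2 ≡ 1 (mod 25), i.e. 2^(-1) ≡ -12 ≡ 13 (mod 25).
Check: 2 × 13 = 26 ≡ 1 (mod 25)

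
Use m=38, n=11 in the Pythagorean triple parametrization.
(1323, 836, 1565)

Euclid's formula: a = m² - n², b = 2mn, c = m² + n²
m = 38, n = 11
a = 38² - 11² = 1444 - 121 = 1323
b = 2 × 38 × 11 = 836
c = 38² + 11² = 1444 + 121 = 1565
Verification: 1323² + 836² = 1750329 + 698896 = 2449225 = 1565² ✓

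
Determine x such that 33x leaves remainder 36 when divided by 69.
x ≡ 22 (mod 23)

gcd(33, 69) = 3, which divides 36, so solutions exist.
Divide through by 3: 11x ≡ 12 (mod 23).
Find 11^(-1) mod 23 by the extended Euclidean algorithm:
23 = 2 × 11 + 1  ⟹  1 = (1)·23 + (-2)·11
So (-2)·11 ≡ 1 (mod 23), i.e. 11^(-1) ≡ -2 ≡ 21 (mod 23).
x ≡ 21 × 12 = 252 ≡ 22 (mod 23).
Check: 33 × 22 = 726 ≡ 36 (mod 69).
x ≡ 22 (mod 23), giving 3 solutions mod 69.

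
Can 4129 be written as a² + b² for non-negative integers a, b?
23² + 60² (a=23, b=60)

Factorization: 4129 = 4129
By Fermat: n is sum of two squares iff every prime p ≡ 3 (mod 4) appears to even power.
All primes ≡ 3 (mod 4) appear to even power.
Search a = 0, 1, 2, … for 4129 - a² a perfect square: first hit at a = 23: 4129 - 529 = 3600 = 60².
4129 = 23² + 60² = 529 + 3600 ✓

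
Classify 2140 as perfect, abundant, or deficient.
abundant

Proper divisors of 2140: sum = 1 + 2 + 4 + 5 + 10 + 20 + 107 + 214 + 428 + 535 + 1070 = 2396
Since 2396 > 2140, 2140 is abundant.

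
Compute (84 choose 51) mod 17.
4

Using Lucas' theorem:
Write n=84 and k=51 in base 17:
n in base 17: [4, 16]
k in base 17: [3, 0]
C(84,51) mod 17 = ∏ C(n_i, k_i) mod 17
Digit binomials (mod 17): C(4,3) = 4; C(16,0) = 1
Product: 4 × 1 = 4 ≡ 4 (mod 17)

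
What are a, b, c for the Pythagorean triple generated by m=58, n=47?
(1155, 5452, 5573)

Euclid's formula: a = m² - n², b = 2mn, c = m² + n²
m = 58, n = 47
a = 58² - 47² = 3364 - 2209 = 1155
b = 2 × 58 × 47 = 5452
c = 58² + 47² = 3364 + 2209 = 5573
Verification: 1155² + 5452² = 1334025 + 29724304 = 31058329 = 5573² ✓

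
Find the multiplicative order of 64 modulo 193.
16

193 is prime, so ord(64) divides φ(193) = 192.
Divisors of 192: 1, 2, 3, 4, 6, 8, 12, 16, 24, 32, 48, 64, 96, 192.
Repeated squaring: 64^1 ≡ 64, 64^2 ≡ 43, 64^4 ≡ 112, 64^8 ≡ 192, 64^16 ≡ 1, 64^32 ≡ 1, 64^64 ≡ 1, 64^128 ≡ 1 (mod 193).
Test 64^d mod 193 for each divisor d in increasing order:
64^1 ≡ 64
64^2 ≡ 43
64^3 = 64^2·64^1 ≡ 50
64^4 ≡ 112
64^6 = 64^4·64^2 ≡ 184
64^8 ≡ 192
64^12 = 64^8·64^4 ≡ 81
64^16 ≡ 1  ← first divisor giving 1
The order is 16.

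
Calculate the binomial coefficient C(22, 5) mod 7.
0

Using Lucas' theorem:
Write n=22 and k=5 in base 7:
n in base 7: [3, 1]
k in base 7: [0, 5]
C(22,5) mod 7 = ∏ C(n_i, k_i) mod 7
Digit binomials (mod 7): C(3,0) = 1; C(1,5) = 0 (k_i > n_i)
Product: 1 × 0 = 0 ≡ 0 (mod 7)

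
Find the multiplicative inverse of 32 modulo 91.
37

gcd(32, 91) = 1, so the inverse exists.
Extended Euclidean algorithm on (91, 32):
91 = 2 × 32 + 27  ⟹  27 = (1)·91 + (-2)·32
32 = 1 × 27 + 5  ⟹  5 = (-1)·91 + (3)·32
27 = 5 × 5 + 2  ⟹  2 = (6)·91 + (-17)·32
5 = 2 × 2 + 1  ⟹  1 = (-13)·91 + (37)·32
So (37)·32 ≡ 1 (mod 91), i.e. 32^(-1) ≡ 37 (mod 91).
Check: 32 × 37 = 1184 ≡ 1 (mod 91)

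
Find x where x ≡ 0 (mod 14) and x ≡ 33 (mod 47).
644

Using Chinese Remainder Theorem:
M = 14 × 47 = 658
M1 = 47, M2 = 14
y1 = 47^(-1) mod 14 = 3
y2 = 14^(-1) mod 47 = 37
x = (0×47×3 + 33×14×37) mod 658 = 644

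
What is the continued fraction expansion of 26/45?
[0; 1, 1, 2, 1, 2, 2]

Euclidean algorithm steps:
26 = 0 × 45 + 26
45 = 1 × 26 + 19
26 = 1 × 19 + 7
19 = 2 × 7 + 5
7 = 1 × 5 + 2
5 = 2 × 2 + 1
2 = 2 × 1 + 0
Continued fraction: [0; 1, 1, 2, 1, 2, 2]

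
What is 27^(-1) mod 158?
41

gcd(27, 158) = 1, so the inverse exists.
Extended Euclidean algorithm on (158, 27):
158 = 5 × 27 + 23  ⟹  23 = (1)·158 + (-5)·27
27 = 1 × 23 + 4  ⟹  4 = (-1)·158 + (6)·27
23 = 5 × 4 + 3  ⟹  3 = (6)·158 + (-35)·27
4 = 1 × 3 + 1  ⟹  1 = (-7)·158 + (41)·27
So (41)·27 ≡ 1 (mod 158), i.e. 27^(-1) ≡ 41 (mod 158).
Check: 27 × 41 = 1107 ≡ 1 (mod 158)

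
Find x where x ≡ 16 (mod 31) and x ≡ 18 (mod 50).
1318

Using Chinese Remainder Theorem:
M = 31 × 50 = 1550
M1 = 50, M2 = 31
y1 = 50^(-1) mod 31 = 18
y2 = 31^(-1) mod 50 = 21
x = (16×50×18 + 18×31×21) mod 1550 = 1318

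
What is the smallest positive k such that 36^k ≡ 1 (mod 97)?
6

97 is prime, so ord(36) divides φ(97) = 96.
Divisors of 96: 1, 2, 3, 4, 6, 8, 12, 16, 24, 32, 48, 96.
Repeated squaring: 36^1 ≡ 36, 36^2 ≡ 35, 36^4 ≡ 61, 36^8 ≡ 35, 36^16 ≡ 61, 36^32 ≡ 35, 36^64 ≡ 61 (mod 97).
Test 36^d mod 97 for each divisor d in increasing order:
36^1 ≡ 36
36^2 ≡ 35
36^3 = 36^2·36^1 ≡ 96
36^4 ≡ 61
36^6 = 36^4·36^2 ≡ 1  ← first divisor giving 1
The order is 6.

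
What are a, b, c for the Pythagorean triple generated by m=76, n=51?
(3175, 7752, 8377)

Euclid's formula: a = m² - n², b = 2mn, c = m² + n²
m = 76, n = 51
a = 76² - 51² = 5776 - 2601 = 3175
b = 2 × 76 × 51 = 7752
c = 76² + 51² = 5776 + 2601 = 8377
Verification: 3175² + 7752² = 10080625 + 60093504 = 70174129 = 8377² ✓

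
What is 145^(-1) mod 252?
73

gcd(145, 252) = 1, so the inverse exists.
Extended Euclidean algorithm on (252, 145):
252 = 1 × 145 + 107  ⟹  107 = (1)·252 + (-1)·145
145 = 1 × 107 + 38  ⟹  38 = (-1)·252 + (2)·145
107 = 2 × 38 + 31  ⟹  31 = (3)·252 + (-5)·145
38 = 1 × 31 + 7  ⟹  7 = (-4)·252 + (7)·145
31 = 4 × 7 + 3  ⟹  3 = (19)·252 + (-33)·145
7 = 2 × 3 + 1  ⟹  1 = (-42)·252 + (73)·145
So (73)·145 ≡ 1 (mod 252), i.e. 145^(-1) ≡ 73 (mod 252).
Check: 145 × 73 = 10585 ≡ 1 (mod 252)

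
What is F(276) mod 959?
822

Matrix identity: Q^n = [[F_(n+1), F_n], [F_n, F_(n-1)]] with Q = [[1,1],[1,0]].
n = 276 = 100010100₂. Square-and-multiply, entries mod 959:
Q^1 = [[1,1],[1,0]]
Q^2 = (Q^1)² = [[2,1],[1,1]]
Q^4 = (Q^2)² = [[5,3],[3,2]]
Q^8 = (Q^4)² = [[34,21],[21,13]]
Q^17 = (Q^8)²·Q = [[666,638],[638,28]]
Q^34 = (Q^17)² = [[926,673],[673,253]]
Q^69 = (Q^34)²·Q = [[785,411],[411,374]]
Q^138 = (Q^69)² = [[684,685],[685,958]]
Q^276 = (Q^138)² = [[138,822],[822,275]]
F_276 mod 959 = Q^276[0][1] = 822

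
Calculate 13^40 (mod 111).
34

Repeated squaring. Binary of 40 = 101000.
13^1 ≡ 13 (mod 111); 13^2 ≡ 58 (mod 111); 13^4 ≡ 34 (mod 111); 13^8 ≡ 46 (mod 111); 13^16 ≡ 7 (mod 111); 13^32 ≡ 49 (mod 111)
13^40 = 13^8 × 13^32 ≡ 34 (mod 111)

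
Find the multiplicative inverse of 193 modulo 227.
20

gcd(193, 227) = 1, so the inverse exists.
Extended Euclidean algorithm on (227, 193):
227 = 1 × 193 + 34  ⟹  34 = (1)·227 + (-1)·193
193 = 5 × 34 + 23  ⟹  23 = (-5)·227 + (6)·193
34 = 1 × 23 + 11  ⟹  11 = (6)·227 + (-7)·193
23 = 2 × 11 + 1  ⟹  1 = (-17)·227 + (20)·193
So (20)·193 ≡ 1 (mod 227), i.e. 193^(-1) ≡ 20 (mod 227).
Check: 193 × 20 = 3860 ≡ 1 (mod 227)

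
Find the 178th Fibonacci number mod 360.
199

Matrix identity: Q^n = [[F_(n+1), F_n], [F_n, F_(n-1)]] with Q = [[1,1],[1,0]].
n = 178 = 10110010₂. Square-and-multiply, entries mod 360:
Q^1 = [[1,1],[1,0]]
Q^2 = (Q^1)² = [[2,1],[1,1]]
Q^5 = (Q^2)²·Q = [[8,5],[5,3]]
Q^11 = (Q^5)²·Q = [[144,89],[89,55]]
Q^22 = (Q^11)² = [[217,71],[71,146]]
Q^44 = (Q^22)² = [[290,213],[213,77]]
Q^89 = (Q^44)²·Q = [[280,229],[229,51]]
Q^178 = (Q^89)² = [[161,199],[199,322]]
F_178 mod 360 = Q^178[0][1] = 199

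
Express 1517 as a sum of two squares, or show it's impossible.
19² + 34² (a=19, b=34)

Factorization: 1517 = 37 × 41
By Fermat: n is sum of two squares iff every prime p ≡ 3 (mod 4) appears to even power.
All primes ≡ 3 (mod 4) appear to even power.
Search a = 0, 1, 2, … for 1517 - a² a perfect square: first hit at a = 19: 1517 - 361 = 1156 = 34².
1517 = 19² + 34² = 361 + 1156 ✓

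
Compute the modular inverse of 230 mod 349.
305

gcd(230, 349) = 1, so the inverse exists.
Extended Euclidean algorithm on (349, 230):
349 = 1 × 230 + 119  ⟹  119 = (1)·349 + (-1)·230
230 = 1 × 119 + 111  ⟹  111 = (-1)·349 + (2)·230
119 = 1 × 111 + 8  ⟹  8 = (2)·349 + (-3)·230
111 = 13 × 8 + 7  ⟹  7 = (-27)·349 + (41)·230
8 = 1 × 7 + 1  ⟹  1 = (29)·349 + (-44)·230
So (-44)·230 ≡ 1 (mod 349), i.e. 230^(-1) ≡ -44 ≡ 305 (mod 349).
Check: 230 × 305 = 70150 ≡ 1 (mod 349)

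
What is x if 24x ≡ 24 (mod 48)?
x ≡ 1 (mod 2)

gcd(24, 48) = 24, which divides 24, so solutions exist.
Divide through by 24: x ≡ 1 (mod 2).
The coefficient of x is now 1, so x ≡ 1 (mod 2).
Check: 24 × 1 = 24 ≡ 24 (mod 48).
x ≡ 1 (mod 2), giving 24 solutions mod 48.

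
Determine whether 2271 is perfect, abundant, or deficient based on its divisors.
deficient

Proper divisors of 2271: sum = 1 + 3 + 757 = 761
Since 761 < 2271, 2271 is deficient.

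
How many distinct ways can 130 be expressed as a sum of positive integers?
5371315400

p(n) counts ways to write n as a sum of positive integers (order ignored).
Euler's pentagonal recurrence: p(k) = p(k-1) + p(k-2) - p(k-5) - p(k-7) + p(k-12) + p(k-15) - ... (offsets j(3j∓1)/2, signs ++--, p(0)=1, p(<0)=0).
DP table for k = 0..129: p(0)=1, p(1)=1, p(2)=2, p(3)=3, p(4)=5, p(5)=7, p(6)=11, p(7)=15, p(8)=22, p(9)=30, p(10)=42, p(11)=56, p(12)=77, p(13)=101, p(14)=135, p(15)=176, p(16)=231, p(17)=297, p(18)=385, p(19)=490, p(20)=627, p(21)=792, p(22)=1002, p(23)=1255, p(24)=1575, p(25)=1958, p(26)=2436, p(27)=3010, p(28)=3718, p(29)=4565, p(30)=5604, p(31)=6842, p(32)=8349, p(33)=10143, p(34)=12310, p(35)=14883, p(36)=17977, p(37)=21637, p(38)=26015, p(39)=31185, p(40)=37338, p(41)=44583, p(42)=53174, p(43)=63261, p(44)=75175, p(45)=89134, p(46)=105558, p(47)=124754, p(48)=147273, p(49)=173525, p(50)=204226, p(51)=239943, p(52)=281589, p(53)=329931, p(54)=386155, p(55)=451276, p(56)=526823, p(57)=614154, p(58)=715220, p(59)=831820, p(60)=966467, p(61)=1121505, p(62)=1300156, p(63)=1505499, p(64)=1741630, p(65)=2012558, p(66)=2323520, p(67)=2679689, p(68)=3087735, p(69)=3554345, p(70)=4087968, p(71)=4697205, p(72)=5392783, p(73)=6185689, p(74)=7089500, p(75)=8118264, p(76)=9289091, p(77)=10619863, p(78)=12132164, p(79)=13848650, p(80)=15796476, p(81)=18004327, p(82)=20506255, p(83)=23338469, p(84)=26543660, p(85)=30167357, p(86)=34262962, p(87)=38887673, p(88)=44108109, p(89)=49995925, p(90)=56634173, p(91)=64112359, p(92)=72533807, p(93)=82010177, p(94)=92669720, p(95)=104651419, p(96)=118114304, p(97)=133230930, p(98)=150198136, p(99)=169229875, p(100)=190569292, p(101)=214481126, p(102)=241265379, p(103)=271248950, p(104)=304801365, p(105)=342325709, p(106)=384276336, p(107)=431149389, p(108)=483502844, p(109)=541946240, p(110)=607163746, p(111)=679903203, p(112)=761002156, p(113)=851376628, p(114)=952050665, p(115)=1064144451, p(116)=1188908248, p(117)=1327710076, p(118)=1482074143, p(119)=1653668665, p(120)=1844349560, p(121)=2056148051, p(122)=2291320912, p(123)=2552338241, p(124)=2841940500, p(125)=3163127352, p(126)=3519222692, p(127)=3913864295, p(128)=4351078600, p(129)=4835271870.
Final step: p(130) = p(129) + p(128) - p(125) - p(123) + p(118) + p(115) - p(108) - p(104) + p(95) + p(90) - p(79) - p(73) + p(60) + p(53) - p(38) - p(30) + p(13) + p(4)
= 4835271870 + 4351078600 - 3163127352 - 2552338241 + 1482074143 + 1064144451 - 483502844 - 304801365 + 104651419 + 56634173 - 13848650 - 6185689 + 966467 + 329931 - 26015 - 5604 + 101 + 5
= 5371315400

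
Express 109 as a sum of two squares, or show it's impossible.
3² + 10² (a=3, b=10)

Factorization: 109 = 109
By Fermat: n is sum of two squares iff every prime p ≡ 3 (mod 4) appears to even power.
All primes ≡ 3 (mod 4) appear to even power.
Search a = 0, 1, 2, … for 109 - a² a perfect square: first hit at a = 3: 109 - 9 = 100 = 10².
109 = 3² + 10² = 9 + 100 ✓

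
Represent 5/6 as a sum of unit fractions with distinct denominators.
1/2 + 1/3

Greedy algorithm:
5/6: ceiling(6/5) = 2, use 1/2
1/3: ceiling(3/1) = 3, use 1/3
Result: 5/6 = 1/2 + 1/3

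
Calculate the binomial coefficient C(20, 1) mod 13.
7

Using Lucas' theorem:
Write n=20 and k=1 in base 13:
n in base 13: [1, 7]
k in base 13: [0, 1]
C(20,1) mod 13 = ∏ C(n_i, k_i) mod 13
Digit binomials (mod 13): C(1,0) = 1; C(7,1) = 7
Product: 1 × 7 = 7 ≡ 7 (mod 13)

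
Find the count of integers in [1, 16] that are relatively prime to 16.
8

16 = 2^4
φ(n) = n × ∏(1 - 1/p) for each prime p dividing n
φ(16) = 16 × (1 - 1/2) = 8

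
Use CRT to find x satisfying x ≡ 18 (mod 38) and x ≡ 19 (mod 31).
360

Using Chinese Remainder Theorem:
M = 38 × 31 = 1178
M1 = 31, M2 = 38
y1 = 31^(-1) mod 38 = 27
y2 = 38^(-1) mod 31 = 9
x = (18×31×27 + 19×38×9) mod 1178 = 360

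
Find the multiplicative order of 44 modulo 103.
102

103 is prime, so ord(44) divides φ(103) = 102.
Divisors of 102: 1, 2, 3, 6, 17, 34, 51, 102.
Repeated squaring: 44^1 ≡ 44, 44^2 ≡ 82, 44^4 ≡ 29, 44^8 ≡ 17, 44^16 ≡ 83, 44^32 ≡ 91, 44^64 ≡ 41 (mod 103).
Test 44^d mod 103 for each divisor d in increasing order:
44^1 ≡ 44
44^2 ≡ 82
44^3 = 44^2·44^1 ≡ 3
44^6 = 44^4·44^2 ≡ 9
44^17 = 44^16·44^1 ≡ 47
44^34 = 44^32·44^2 ≡ 46
44^51 = 44^32·44^16·44^2·44^1 ≡ 102
44^102 = 44^64·44^32·44^4·44^2 ≡ 1  ← first divisor giving 1
The order is 102.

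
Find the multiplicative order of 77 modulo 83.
41

83 is prime, so ord(77) divides φ(83) = 82.
Divisors of 82: 1, 2, 41, 82.
Repeated squaring: 77^1 ≡ 77, 77^2 ≡ 36, 77^4 ≡ 51, 77^8 ≡ 28, 77^16 ≡ 37, 77^32 ≡ 41, 77^64 ≡ 21 (mod 83).
Test 77^d mod 83 for each divisor d in increasing order:
77^1 ≡ 77
77^2 ≡ 36
77^41 = 77^32·77^8·77^1 ≡ 1  ← first divisor giving 1
The order is 41.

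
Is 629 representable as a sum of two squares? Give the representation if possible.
2² + 25² (a=2, b=25)

Factorization: 629 = 17 × 37
By Fermat: n is sum of two squares iff every prime p ≡ 3 (mod 4) appears to even power.
All primes ≡ 3 (mod 4) appear to even power.
Search a = 0, 1, 2, … for 629 - a² a perfect square: first hit at a = 2: 629 - 4 = 625 = 25².
629 = 2² + 25² = 4 + 625 ✓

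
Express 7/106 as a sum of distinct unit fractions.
1/16 + 1/283 + 1/239984

Greedy algorithm:
7/106: ceiling(106/7) = 16, use 1/16
3/848: ceiling(848/3) = 283, use 1/283
1/239984: ceiling(239984/1) = 239984, use 1/239984
Result: 7/106 = 1/16 + 1/283 + 1/239984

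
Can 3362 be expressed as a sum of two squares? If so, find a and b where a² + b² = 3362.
31² + 49² (a=31, b=49)

Factorization: 3362 = 2 × 41^2
By Fermat: n is sum of two squares iff every prime p ≡ 3 (mod 4) appears to even power.
All primes ≡ 3 (mod 4) appear to even power.
Search a = 0, 1, 2, … for 3362 - a² a perfect square: first hit at a = 31: 3362 - 961 = 2401 = 49².
3362 = 31² + 49² = 961 + 2401 ✓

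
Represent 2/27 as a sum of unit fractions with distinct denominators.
1/14 + 1/378

Greedy algorithm:
2/27: ceiling(27/2) = 14, use 1/14
1/378: ceiling(378/1) = 378, use 1/378
Result: 2/27 = 1/14 + 1/378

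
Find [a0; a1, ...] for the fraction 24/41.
[0; 1, 1, 2, 2, 3]

Euclidean algorithm steps:
24 = 0 × 41 + 24
41 = 1 × 24 + 17
24 = 1 × 17 + 7
17 = 2 × 7 + 3
7 = 2 × 3 + 1
3 = 3 × 1 + 0
Continued fraction: [0; 1, 1, 2, 2, 3]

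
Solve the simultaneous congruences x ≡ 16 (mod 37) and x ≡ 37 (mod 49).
1311

Using Chinese Remainder Theorem:
M = 37 × 49 = 1813
M1 = 49, M2 = 37
y1 = 49^(-1) mod 37 = 34
y2 = 37^(-1) mod 49 = 4
x = (16×49×34 + 37×37×4) mod 1813 = 1311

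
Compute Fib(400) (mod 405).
105

Matrix identity: Q^n = [[F_(n+1), F_n], [F_n, F_(n-1)]] with Q = [[1,1],[1,0]].
n = 400 = 110010000₂. Square-and-multiply, entries mod 405:
Q^1 = [[1,1],[1,0]]
Q^3 = (Q^1)²·Q = [[3,2],[2,1]]
Q^6 = (Q^3)² = [[13,8],[8,5]]
Q^12 = (Q^6)² = [[233,144],[144,89]]
Q^25 = (Q^12)²·Q = [[298,100],[100,198]]
Q^50 = (Q^25)² = [[389,190],[190,199]]
Q^100 = (Q^50)² = [[311,345],[345,371]]
Q^200 = (Q^100)² = [[286,390],[390,301]]
Q^400 = (Q^200)² = [[211,105],[105,106]]
F_400 mod 405 = Q^400[0][1] = 105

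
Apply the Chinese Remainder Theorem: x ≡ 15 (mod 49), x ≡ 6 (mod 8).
358

Using Chinese Remainder Theorem:
M = 49 × 8 = 392
M1 = 8, M2 = 49
y1 = 8^(-1) mod 49 = 43
y2 = 49^(-1) mod 8 = 1
x = (15×8×43 + 6×49×1) mod 392 = 358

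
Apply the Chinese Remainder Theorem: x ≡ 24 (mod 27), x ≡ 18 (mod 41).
510

Using Chinese Remainder Theorem:
M = 27 × 41 = 1107
M1 = 41, M2 = 27
y1 = 41^(-1) mod 27 = 2
y2 = 27^(-1) mod 41 = 38
x = (24×41×2 + 18×27×38) mod 1107 = 510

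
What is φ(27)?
18

27 = 3^3
φ(n) = n × ∏(1 - 1/p) for each prime p dividing n
φ(27) = 27 × (1 - 1/3) = 18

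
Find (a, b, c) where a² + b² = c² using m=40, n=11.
(1479, 880, 1721)

Euclid's formula: a = m² - n², b = 2mn, c = m² + n²
m = 40, n = 11
a = 40² - 11² = 1600 - 121 = 1479
b = 2 × 40 × 11 = 880
c = 40² + 11² = 1600 + 121 = 1721
Verification: 1479² + 880² = 2187441 + 774400 = 2961841 = 1721² ✓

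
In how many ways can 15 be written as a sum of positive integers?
176

p(n) counts ways to write n as a sum of positive integers (order ignored).
Euler's pentagonal recurrence: p(k) = p(k-1) + p(k-2) - p(k-5) - p(k-7) + p(k-12) + p(k-15) - ... (offsets j(3j∓1)/2, signs ++--, p(0)=1, p(<0)=0).
DP table for k = 0..14: p(0)=1, p(1)=1, p(2)=2, p(3)=3, p(4)=5, p(5)=7, p(6)=11, p(7)=15, p(8)=22, p(9)=30, p(10)=42, p(11)=56, p(12)=77, p(13)=101, p(14)=135.
Final step: p(15) = p(14) + p(13) - p(10) - p(8) + p(3) + p(0)
= 135 + 101 - 42 - 22 + 3 + 1
= 176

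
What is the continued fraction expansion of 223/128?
[1; 1, 2, 1, 7, 4]

Euclidean algorithm steps:
223 = 1 × 128 + 95
128 = 1 × 95 + 33
95 = 2 × 33 + 29
33 = 1 × 29 + 4
29 = 7 × 4 + 1
4 = 4 × 1 + 0
Continued fraction: [1; 1, 2, 1, 7, 4]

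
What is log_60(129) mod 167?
57

Baby-step giant-step with step n = ⌈√167⌉ = 13.
Baby steps 60^j mod 167 (j:value) for j=0..12: 0:1, 1:60, 2:93, 3:69, 4:132, 5:71, 6:85, 7:90, 8:56, 9:20, 10:31, 11:23, 12:44.
Giant-step multiplier: 60^(-13) ≡ 60^(166-13) = 60^153 ≡ 120 (mod 167).
Giant steps γ_i = 129·120^i mod 167: γ_0=129, γ_1=116, γ_2=59, γ_3=66, γ_4=71 (in table at j=5).
x = i·n + j = 4·13 + 5 = 57.
Check: 60^57 ≡ 129 (mod 167).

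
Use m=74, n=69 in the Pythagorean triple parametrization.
(715, 10212, 10237)

Euclid's formula: a = m² - n², b = 2mn, c = m² + n²
m = 74, n = 69
a = 74² - 69² = 5476 - 4761 = 715
b = 2 × 74 × 69 = 10212
c = 74² + 69² = 5476 + 4761 = 10237
Verification: 715² + 10212² = 511225 + 104284944 = 104796169 = 10237² ✓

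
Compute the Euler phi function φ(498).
164

498 = 2 × 3 × 83
φ(n) = n × ∏(1 - 1/p) for each prime p dividing n
φ(498) = 498 × (1 - 1/2) × (1 - 1/3) × (1 - 1/83) = 164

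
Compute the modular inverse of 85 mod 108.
61

gcd(85, 108) = 1, so the inverse exists.
Extended Euclidean algorithm on (108, 85):
108 = 1 × 85 + 23  ⟹  23 = (1)·108 + (-1)·85
85 = 3 × 23 + 16  ⟹  16 = (-3)·108 + (4)·85
23 = 1 × 16 + 7  ⟹  7 = (4)·108 + (-5)·85
16 = 2 × 7 + 2  ⟹  2 = (-11)·108 + (14)·85
7 = 3 × 2 + 1  ⟹  1 = (37)·108 + (-47)·85
So (-47)·85 ≡ 1 (mod 108), i.e. 85^(-1) ≡ -47 ≡ 61 (mod 108).
Check: 85 × 61 = 5185 ≡ 1 (mod 108)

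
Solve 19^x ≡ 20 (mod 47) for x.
9

Baby-step giant-step with step n = ⌈√47⌉ = 7.
Baby steps 19^j mod 47 (j:value) for j=0..6: 0:1, 1:19, 2:32, 3:44, 4:37, 5:45, 6:9.
Giant-step multiplier: 19^(-7) ≡ 19^(46-7) = 19^39 ≡ 11 (mod 47).
Giant steps γ_i = 20·11^i mod 47: γ_0=20, γ_1=32 (in table at j=2).
x = i·n + j = 1·7 + 2 = 9.
Check: 19^9 ≡ 20 (mod 47).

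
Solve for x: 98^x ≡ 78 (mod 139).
68

Baby-step giant-step with step n = ⌈√139⌉ = 12.
Baby steps 98^j mod 139 (j:value) for j=0..11: 0:1, 1:98, 2:13, 3:23, 4:30, 5:21, 6:112, 7:134, 8:66, 9:74, 10:24, 11:128.
Giant-step multiplier: 98^(-12) ≡ 98^(138-12) = 98^126 ≡ 45 (mod 139).
Giant steps γ_i = 78·45^i mod 139: γ_0=78, γ_1=35, γ_2=46, γ_3=124, γ_4=20, γ_5=66 (in table at j=8).
x = i·n + j = 5·12 + 8 = 68.
Check: 98^68 ≡ 78 (mod 139).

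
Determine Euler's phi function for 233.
232

233 = 233
φ(n) = n × ∏(1 - 1/p) for each prime p dividing n
φ(233) = 233 × (1 - 1/233) = 232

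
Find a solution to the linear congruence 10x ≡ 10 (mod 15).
x ≡ 1 (mod 3)

gcd(10, 15) = 5, which divides 10, so solutions exist.
Divide through by 5: 2x ≡ 2 (mod 3).
Find 2^(-1) mod 3 by the extended Euclidean algorithm:
3 = 1 × 2 + 1  ⟹  1 = (1)·3 + (-1)·2
So (-1)·2 ≡ 1 (mod 3), i.e. 2^(-1) ≡ -1 ≡ 2 (mod 3).
x ≡ 2 × 2 = 4 ≡ 1 (mod 3).
Check: 10 × 1 = 10 ≡ 10 (mod 15).
x ≡ 1 (mod 3), giving 5 solutions mod 15.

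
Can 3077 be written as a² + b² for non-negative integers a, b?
26² + 49² (a=26, b=49)

Factorization: 3077 = 17 × 181
By Fermat: n is sum of two squares iff every prime p ≡ 3 (mod 4) appears to even power.
All primes ≡ 3 (mod 4) appear to even power.
Search a = 0, 1, 2, … for 3077 - a² a perfect square: first hit at a = 26: 3077 - 676 = 2401 = 49².
3077 = 26² + 49² = 676 + 2401 ✓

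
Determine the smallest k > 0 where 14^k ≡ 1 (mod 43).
21

43 is prime, so ord(14) divides φ(43) = 42.
Divisors of 42: 1, 2, 3, 6, 7, 14, 21, 42.
Repeated squaring: 14^1 ≡ 14, 14^2 ≡ 24, 14^4 ≡ 17, 14^8 ≡ 31, 14^16 ≡ 15, 14^32 ≡ 10 (mod 43).
Test 14^d mod 43 for each divisor d in increasing order:
14^1 ≡ 14
14^2 ≡ 24
14^3 = 14^2·14^1 ≡ 35
14^6 = 14^4·14^2 ≡ 21
14^7 = 14^4·14^2·14^1 ≡ 36
14^14 = 14^8·14^4·14^2 ≡ 6
14^21 = 14^16·14^4·14^1 ≡ 1  ← first divisor giving 1
The order is 21.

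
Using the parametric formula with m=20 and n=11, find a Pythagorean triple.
(279, 440, 521)

Euclid's formula: a = m² - n², b = 2mn, c = m² + n²
m = 20, n = 11
a = 20² - 11² = 400 - 121 = 279
b = 2 × 20 × 11 = 440
c = 20² + 11² = 400 + 121 = 521
Verification: 279² + 440² = 77841 + 193600 = 271441 = 521² ✓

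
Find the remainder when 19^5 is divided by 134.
47

Repeated squaring. Binary of 5 = 101.
19^1 ≡ 19 (mod 134); 19^2 ≡ 93 (mod 134); 19^4 ≡ 73 (mod 134)
19^5 = 19^1 × 19^4 ≡ 47 (mod 134)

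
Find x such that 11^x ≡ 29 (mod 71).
18

Baby-step giant-step with step n = ⌈√71⌉ = 9.
Baby steps 11^j mod 71 (j:value) for j=0..8: 0:1, 1:11, 2:50, 3:53, 4:15, 5:23, 6:40, 7:14, 8:12.
Giant-step multiplier: 11^(-9) ≡ 11^(70-9) = 11^61 ≡ 7 (mod 71).
Giant steps γ_i = 29·7^i mod 71: γ_0=29, γ_1=61, γ_2=1 (in table at j=0).
x = i·n + j = 2·9 + 0 = 18.
Check: 11^18 ≡ 29 (mod 71).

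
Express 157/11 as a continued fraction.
[14; 3, 1, 2]

Euclidean algorithm steps:
157 = 14 × 11 + 3
11 = 3 × 3 + 2
3 = 1 × 2 + 1
2 = 2 × 1 + 0
Continued fraction: [14; 3, 1, 2]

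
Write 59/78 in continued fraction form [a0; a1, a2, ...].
[0; 1, 3, 9, 2]

Euclidean algorithm steps:
59 = 0 × 78 + 59
78 = 1 × 59 + 19
59 = 3 × 19 + 2
19 = 9 × 2 + 1
2 = 2 × 1 + 0
Continued fraction: [0; 1, 3, 9, 2]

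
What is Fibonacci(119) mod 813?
691

Matrix identity: Q^n = [[F_(n+1), F_n], [F_n, F_(n-1)]] with Q = [[1,1],[1,0]].
n = 119 = 1110111₂. Square-and-multiply, entries mod 813:
Q^1 = [[1,1],[1,0]]
Q^3 = (Q^1)²·Q = [[3,2],[2,1]]
Q^7 = (Q^3)²·Q = [[21,13],[13,8]]
Q^14 = (Q^7)² = [[610,377],[377,233]]
Q^29 = (Q^14)²·Q = [[341,413],[413,741]]
Q^59 = (Q^29)²·Q = [[390,674],[674,529]]
Q^119 = (Q^59)²·Q = [[591,691],[691,713]]
F_119 mod 813 = Q^119[0][1] = 691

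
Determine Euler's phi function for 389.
388

389 = 389
φ(n) = n × ∏(1 - 1/p) for each prime p dividing n
φ(389) = 389 × (1 - 1/389) = 388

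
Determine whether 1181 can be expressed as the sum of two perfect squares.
5² + 34² (a=5, b=34)

Factorization: 1181 = 1181
By Fermat: n is sum of two squares iff every prime p ≡ 3 (mod 4) appears to even power.
All primes ≡ 3 (mod 4) appear to even power.
Search a = 0, 1, 2, … for 1181 - a² a perfect square: first hit at a = 5: 1181 - 25 = 1156 = 34².
1181 = 5² + 34² = 25 + 1156 ✓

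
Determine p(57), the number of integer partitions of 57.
614154

p(n) counts ways to write n as a sum of positive integers (order ignored).
Euler's pentagonal recurrence: p(k) = p(k-1) + p(k-2) - p(k-5) - p(k-7) + p(k-12) + p(k-15) - ... (offsets j(3j∓1)/2, signs ++--, p(0)=1, p(<0)=0).
DP table for k = 0..56: p(0)=1, p(1)=1, p(2)=2, p(3)=3, p(4)=5, p(5)=7, p(6)=11, p(7)=15, p(8)=22, p(9)=30, p(10)=42, p(11)=56, p(12)=77, p(13)=101, p(14)=135, p(15)=176, p(16)=231, p(17)=297, p(18)=385, p(19)=490, p(20)=627, p(21)=792, p(22)=1002, p(23)=1255, p(24)=1575, p(25)=1958, p(26)=2436, p(27)=3010, p(28)=3718, p(29)=4565, p(30)=5604, p(31)=6842, p(32)=8349, p(33)=10143, p(34)=12310, p(35)=14883, p(36)=17977, p(37)=21637, p(38)=26015, p(39)=31185, p(40)=37338, p(41)=44583, p(42)=53174, p(43)=63261, p(44)=75175, p(45)=89134, p(46)=105558, p(47)=124754, p(48)=147273, p(49)=173525, p(50)=204226, p(51)=239943, p(52)=281589, p(53)=329931, p(54)=386155, p(55)=451276, p(56)=526823.
Final step: p(57) = p(56) + p(55) - p(52) - p(50) + p(45) + p(42) - p(35) - p(31) + p(22) + p(17) - p(6) - p(0)
= 526823 + 451276 - 281589 - 204226 + 89134 + 53174 - 14883 - 6842 + 1002 + 297 - 11 - 1
= 614154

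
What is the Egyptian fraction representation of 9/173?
1/20 + 1/495 + 1/342540

Greedy algorithm:
9/173: ceiling(173/9) = 20, use 1/20
7/3460: ceiling(3460/7) = 495, use 1/495
1/342540: ceiling(342540/1) = 342540, use 1/342540
Result: 9/173 = 1/20 + 1/495 + 1/342540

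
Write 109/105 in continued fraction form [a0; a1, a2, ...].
[1; 26, 4]

Euclidean algorithm steps:
109 = 1 × 105 + 4
105 = 26 × 4 + 1
4 = 4 × 1 + 0
Continued fraction: [1; 26, 4]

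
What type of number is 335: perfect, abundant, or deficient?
deficient

Proper divisors of 335: sum = 1 + 5 + 67 = 73
Since 73 < 335, 335 is deficient.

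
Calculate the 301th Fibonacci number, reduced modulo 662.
517

Matrix identity: Q^n = [[F_(n+1), F_n], [F_n, F_(n-1)]] with Q = [[1,1],[1,0]].
n = 301 = 100101101₂. Square-and-multiply, entries mod 662:
Q^1 = [[1,1],[1,0]]
Q^2 = (Q^1)² = [[2,1],[1,1]]
Q^4 = (Q^2)² = [[5,3],[3,2]]
Q^9 = (Q^4)²·Q = [[55,34],[34,21]]
Q^18 = (Q^9)² = [[209,598],[598,273]]
Q^37 = (Q^18)²·Q = [[379,113],[113,266]]
Q^75 = (Q^37)²·Q = [[243,178],[178,65]]
Q^150 = (Q^75)² = [[39,540],[540,161]]
Q^301 = (Q^150)²·Q = [[611,517],[517,94]]
F_301 mod 662 = Q^301[0][1] = 517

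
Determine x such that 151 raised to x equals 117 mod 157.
82

Baby-step giant-step with step n = ⌈√157⌉ = 13.
Baby steps 151^j mod 157 (j:value) for j=0..12: 0:1, 1:151, 2:36, 3:98, 4:40, 5:74, 6:27, 7:152, 8:30, 9:134, 10:138, 11:114, 12:101.
Giant-step multiplier: 151^(-13) ≡ 151^(156-13) = 151^143 ≡ 50 (mod 157).
Giant steps γ_i = 117·50^i mod 157: γ_0=117, γ_1=41, γ_2=9, γ_3=136, γ_4=49, γ_5=95, γ_6=40 (in table at j=4).
x = i·n + j = 6·13 + 4 = 82.
Check: 151^82 ≡ 117 (mod 157).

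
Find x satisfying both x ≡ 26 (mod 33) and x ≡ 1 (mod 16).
257

Using Chinese Remainder Theorem:
M = 33 × 16 = 528
M1 = 16, M2 = 33
y1 = 16^(-1) mod 33 = 31
y2 = 33^(-1) mod 16 = 1
x = (26×16×31 + 1×33×1) mod 528 = 257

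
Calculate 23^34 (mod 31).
4

Repeated squaring. Binary of 34 = 100010.
23^1 ≡ 23 (mod 31); 23^2 ≡ 2 (mod 31); 23^4 ≡ 4 (mod 31); 23^8 ≡ 16 (mod 31); 23^16 ≡ 8 (mod 31); 23^32 ≡ 2 (mod 31)
23^34 = 23^2 × 23^32 ≡ 4 (mod 31)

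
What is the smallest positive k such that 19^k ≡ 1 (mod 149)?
37

149 is prime, so ord(19) divides φ(149) = 148.
Divisors of 148: 1, 2, 4, 37, 74, 148.
Repeated squaring: 19^1 ≡ 19, 19^2 ≡ 63, 19^4 ≡ 95, 19^8 ≡ 85, 19^16 ≡ 73, 19^32 ≡ 114, 19^64 ≡ 33, 19^128 ≡ 46 (mod 149).
Test 19^d mod 149 for each divisor d in increasing order:
19^1 ≡ 19
19^2 ≡ 63
19^4 ≡ 95
19^37 = 19^32·19^4·19^1 ≡ 1  ← first divisor giving 1
The order is 37.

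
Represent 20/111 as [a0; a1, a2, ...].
[0; 5, 1, 1, 4, 2]

Euclidean algorithm steps:
20 = 0 × 111 + 20
111 = 5 × 20 + 11
20 = 1 × 11 + 9
11 = 1 × 9 + 2
9 = 4 × 2 + 1
2 = 2 × 1 + 0
Continued fraction: [0; 5, 1, 1, 4, 2]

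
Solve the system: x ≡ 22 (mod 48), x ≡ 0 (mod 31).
310

Using Chinese Remainder Theorem:
M = 48 × 31 = 1488
M1 = 31, M2 = 48
y1 = 31^(-1) mod 48 = 31
y2 = 48^(-1) mod 31 = 11
x = (22×31×31 + 0×48×11) mod 1488 = 310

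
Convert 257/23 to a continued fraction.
[11; 5, 1, 3]

Euclidean algorithm steps:
257 = 11 × 23 + 4
23 = 5 × 4 + 3
4 = 1 × 3 + 1
3 = 3 × 1 + 0
Continued fraction: [11; 5, 1, 3]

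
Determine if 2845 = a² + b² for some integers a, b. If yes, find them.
6² + 53² (a=6, b=53)

Factorization: 2845 = 5 × 569
By Fermat: n is sum of two squares iff every prime p ≡ 3 (mod 4) appears to even power.
All primes ≡ 3 (mod 4) appear to even power.
Search a = 0, 1, 2, … for 2845 - a² a perfect square: first hit at a = 6: 2845 - 36 = 2809 = 53².
2845 = 6² + 53² = 36 + 2809 ✓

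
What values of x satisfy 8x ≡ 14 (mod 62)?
x ≡ 25 (mod 31)

gcd(8, 62) = 2, which divides 14, so solutions exist.
Divide through by 2: 4x ≡ 7 (mod 31).
Find 4^(-1) mod 31 by the extended Euclidean algorithm:
31 = 7 × 4 + 3  ⟹  3 = (1)·31 + (-7)·4
4 = 1 × 3 + 1  ⟹  1 = (-1)·31 + (8)·4
So (8)·4 ≡ 1 (mod 31), i.e. 4^(-1) ≡ 8 (mod 31).
x ≡ 8 × 7 = 56 ≡ 25 (mod 31).
Check: 8 × 25 = 200 ≡ 14 (mod 62).
x ≡ 25 (mod 31), giving 2 solutions mod 62.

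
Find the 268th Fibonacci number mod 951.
219

Matrix identity: Q^n = [[F_(n+1), F_n], [F_n, F_(n-1)]] with Q = [[1,1],[1,0]].
n = 268 = 100001100₂. Square-and-multiply, entries mod 951:
Q^1 = [[1,1],[1,0]]
Q^2 = (Q^1)² = [[2,1],[1,1]]
Q^4 = (Q^2)² = [[5,3],[3,2]]
Q^8 = (Q^4)² = [[34,21],[21,13]]
Q^16 = (Q^8)² = [[646,36],[36,610]]
Q^33 = (Q^16)²·Q = [[691,172],[172,519]]
Q^67 = (Q^33)²·Q = [[33,182],[182,802]]
Q^134 = (Q^67)² = [[928,761],[761,167]]
Q^268 = (Q^134)² = [[491,219],[219,272]]
F_268 mod 951 = Q^268[0][1] = 219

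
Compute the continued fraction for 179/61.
[2; 1, 14, 4]

Euclidean algorithm steps:
179 = 2 × 61 + 57
61 = 1 × 57 + 4
57 = 14 × 4 + 1
4 = 4 × 1 + 0
Continued fraction: [2; 1, 14, 4]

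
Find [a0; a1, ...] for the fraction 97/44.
[2; 4, 1, 8]

Euclidean algorithm steps:
97 = 2 × 44 + 9
44 = 4 × 9 + 8
9 = 1 × 8 + 1
8 = 8 × 1 + 0
Continued fraction: [2; 4, 1, 8]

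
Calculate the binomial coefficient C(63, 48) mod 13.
12

Using Lucas' theorem:
Write n=63 and k=48 in base 13:
n in base 13: [4, 11]
k in base 13: [3, 9]
C(63,48) mod 13 = ∏ C(n_i, k_i) mod 13
Digit binomials (mod 13): C(4,3) = 4; C(11,9) = 55 ≡ 3
Product: 4 × 3 = 12 ≡ 12 (mod 13)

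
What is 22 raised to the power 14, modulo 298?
174

Repeated squaring. Binary of 14 = 1110.
22^1 ≡ 22 (mod 298); 22^2 ≡ 186 (mod 298); 22^4 ≡ 28 (mod 298); 22^8 ≡ 188 (mod 298)
22^14 = 22^2 × 22^4 × 22^8 ≡ 174 (mod 298)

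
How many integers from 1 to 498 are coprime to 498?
164

498 = 2 × 3 × 83
φ(n) = n × ∏(1 - 1/p) for each prime p dividing n
φ(498) = 498 × (1 - 1/2) × (1 - 1/3) × (1 - 1/83) = 164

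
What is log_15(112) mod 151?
29

Baby-step giant-step with step n = ⌈√151⌉ = 13.
Baby steps 15^j mod 151 (j:value) for j=0..12: 0:1, 1:15, 2:74, 3:53, 4:40, 5:147, 6:91, 7:6, 8:90, 9:142, 10:16, 11:89, 12:127.
Giant-step multiplier: 15^(-13) ≡ 15^(150-13) = 15^137 ≡ 13 (mod 151).
Giant steps γ_i = 112·13^i mod 151: γ_0=112, γ_1=97, γ_2=53 (in table at j=3).
x = i·n + j = 2·13 + 3 = 29.
Check: 15^29 ≡ 112 (mod 151).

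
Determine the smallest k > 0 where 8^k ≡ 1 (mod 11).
10

11 is prime, so ord(8) divides φ(11) = 10.
Divisors of 10: 1, 2, 5, 10.
Repeated squaring: 8^1 ≡ 8, 8^2 ≡ 9, 8^4 ≡ 4, 8^8 ≡ 5 (mod 11).
Test 8^d mod 11 for each divisor d in increasing order:
8^1 ≡ 8
8^2 ≡ 9
8^5 = 8^4·8^1 ≡ 10
8^10 = 8^8·8^2 ≡ 1  ← first divisor giving 1
The order is 10.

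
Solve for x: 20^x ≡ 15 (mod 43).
20

Baby-step giant-step with step n = ⌈√43⌉ = 7.
Baby steps 20^j mod 43 (j:value) for j=0..6: 0:1, 1:20, 2:13, 3:2, 4:40, 5:26, 6:4.
Giant-step multiplier: 20^(-7) ≡ 20^(42-7) = 20^35 ≡ 7 (mod 43).
Giant steps γ_i = 15·7^i mod 43: γ_0=15, γ_1=19, γ_2=4 (in table at j=6).
x = i·n + j = 2·7 + 6 = 20.
Check: 20^20 ≡ 15 (mod 43).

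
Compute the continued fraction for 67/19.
[3; 1, 1, 9]

Euclidean algorithm steps:
67 = 3 × 19 + 10
19 = 1 × 10 + 9
10 = 1 × 9 + 1
9 = 9 × 1 + 0
Continued fraction: [3; 1, 1, 9]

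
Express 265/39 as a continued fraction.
[6; 1, 3, 1, 7]

Euclidean algorithm steps:
265 = 6 × 39 + 31
39 = 1 × 31 + 8
31 = 3 × 8 + 7
8 = 1 × 7 + 1
7 = 7 × 1 + 0
Continued fraction: [6; 1, 3, 1, 7]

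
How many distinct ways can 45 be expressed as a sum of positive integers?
89134

p(n) counts ways to write n as a sum of positive integers (order ignored).
Euler's pentagonal recurrence: p(k) = p(k-1) + p(k-2) - p(k-5) - p(k-7) + p(k-12) + p(k-15) - ... (offsets j(3j∓1)/2, signs ++--, p(0)=1, p(<0)=0).
DP table for k = 0..44: p(0)=1, p(1)=1, p(2)=2, p(3)=3, p(4)=5, p(5)=7, p(6)=11, p(7)=15, p(8)=22, p(9)=30, p(10)=42, p(11)=56, p(12)=77, p(13)=101, p(14)=135, p(15)=176, p(16)=231, p(17)=297, p(18)=385, p(19)=490, p(20)=627, p(21)=792, p(22)=1002, p(23)=1255, p(24)=1575, p(25)=1958, p(26)=2436, p(27)=3010, p(28)=3718, p(29)=4565, p(30)=5604, p(31)=6842, p(32)=8349, p(33)=10143, p(34)=12310, p(35)=14883, p(36)=17977, p(37)=21637, p(38)=26015, p(39)=31185, p(40)=37338, p(41)=44583, p(42)=53174, p(43)=63261, p(44)=75175.
Final step: p(45) = p(44) + p(43) - p(40) - p(38) + p(33) + p(30) - p(23) - p(19) + p(10) + p(5)
= 75175 + 63261 - 37338 - 26015 + 10143 + 5604 - 1255 - 490 + 42 + 7
= 89134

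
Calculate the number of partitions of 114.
952050665

p(n) counts ways to write n as a sum of positive integers (order ignored).
Euler's pentagonal recurrence: p(k) = p(k-1) + p(k-2) - p(k-5) - p(k-7) + p(k-12) + p(k-15) - ... (offsets j(3j∓1)/2, signs ++--, p(0)=1, p(<0)=0).
DP table for k = 0..113: p(0)=1, p(1)=1, p(2)=2, p(3)=3, p(4)=5, p(5)=7, p(6)=11, p(7)=15, p(8)=22, p(9)=30, p(10)=42, p(11)=56, p(12)=77, p(13)=101, p(14)=135, p(15)=176, p(16)=231, p(17)=297, p(18)=385, p(19)=490, p(20)=627, p(21)=792, p(22)=1002, p(23)=1255, p(24)=1575, p(25)=1958, p(26)=2436, p(27)=3010, p(28)=3718, p(29)=4565, p(30)=5604, p(31)=6842, p(32)=8349, p(33)=10143, p(34)=12310, p(35)=14883, p(36)=17977, p(37)=21637, p(38)=26015, p(39)=31185, p(40)=37338, p(41)=44583, p(42)=53174, p(43)=63261, p(44)=75175, p(45)=89134, p(46)=105558, p(47)=124754, p(48)=147273, p(49)=173525, p(50)=204226, p(51)=239943, p(52)=281589, p(53)=329931, p(54)=386155, p(55)=451276, p(56)=526823, p(57)=614154, p(58)=715220, p(59)=831820, p(60)=966467, p(61)=1121505, p(62)=1300156, p(63)=1505499, p(64)=1741630, p(65)=2012558, p(66)=2323520, p(67)=2679689, p(68)=3087735, p(69)=3554345, p(70)=4087968, p(71)=4697205, p(72)=5392783, p(73)=6185689, p(74)=7089500, p(75)=8118264, p(76)=9289091, p(77)=10619863, p(78)=12132164, p(79)=13848650, p(80)=15796476, p(81)=18004327, p(82)=20506255, p(83)=23338469, p(84)=26543660, p(85)=30167357, p(86)=34262962, p(87)=38887673, p(88)=44108109, p(89)=49995925, p(90)=56634173, p(91)=64112359, p(92)=72533807, p(93)=82010177, p(94)=92669720, p(95)=104651419, p(96)=118114304, p(97)=133230930, p(98)=150198136, p(99)=169229875, p(100)=190569292, p(101)=214481126, p(102)=241265379, p(103)=271248950, p(104)=304801365, p(105)=342325709, p(106)=384276336, p(107)=431149389, p(108)=483502844, p(109)=541946240, p(110)=607163746, p(111)=679903203, p(112)=761002156, p(113)=851376628.
Final step: p(114) = p(113) + p(112) - p(109) - p(107) + p(102) + p(99) - p(92) - p(88) + p(79) + p(74) - p(63) - p(57) + p(44) + p(37) - p(22) - p(14)
= 851376628 + 761002156 - 541946240 - 431149389 + 241265379 + 169229875 - 72533807 - 44108109 + 13848650 + 7089500 - 1505499 - 614154 + 75175 + 21637 - 1002 - 135
= 952050665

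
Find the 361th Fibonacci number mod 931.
153

Matrix identity: Q^n = [[F_(n+1), F_n], [F_n, F_(n-1)]] with Q = [[1,1],[1,0]].
n = 361 = 101101001₂. Square-and-multiply, entries mod 931:
Q^1 = [[1,1],[1,0]]
Q^2 = (Q^1)² = [[2,1],[1,1]]
Q^5 = (Q^2)²·Q = [[8,5],[5,3]]
Q^11 = (Q^5)²·Q = [[144,89],[89,55]]
Q^22 = (Q^11)² = [[727,22],[22,705]]
Q^45 = (Q^22)²·Q = [[55,205],[205,781]]
Q^90 = (Q^45)² = [[362,76],[76,286]]
Q^180 = (Q^90)² = [[894,836],[836,58]]
Q^361 = (Q^180)²·Q = [[20,153],[153,798]]
F_361 mod 931 = Q^361[0][1] = 153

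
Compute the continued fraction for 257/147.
[1; 1, 2, 1, 36]

Euclidean algorithm steps:
257 = 1 × 147 + 110
147 = 1 × 110 + 37
110 = 2 × 37 + 36
37 = 1 × 36 + 1
36 = 36 × 1 + 0
Continued fraction: [1; 1, 2, 1, 36]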